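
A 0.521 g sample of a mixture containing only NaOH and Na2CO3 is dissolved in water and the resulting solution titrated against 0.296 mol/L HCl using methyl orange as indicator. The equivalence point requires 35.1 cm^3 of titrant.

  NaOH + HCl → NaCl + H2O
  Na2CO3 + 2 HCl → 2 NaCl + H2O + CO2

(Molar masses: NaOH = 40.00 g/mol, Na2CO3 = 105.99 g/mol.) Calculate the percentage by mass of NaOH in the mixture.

n(HCl) = 0.0351 × 0.296 = 0.0104 mol
Let x = n(NaOH), y = n(Na2CO3).
Titrant: 1x + 2y = 0.0104;  mass: 40.00x + 105.99y = 0.521
Solving, x = 2.28 × 10^-3 mol, y = 4.06 × 10^-3 mol
mass of NaOH = 2.28 × 10^-3 × 40.00 = 0.0911 g
% NaOH = 0.0911 / 0.521 × 100 = 17.5 %

17.5 %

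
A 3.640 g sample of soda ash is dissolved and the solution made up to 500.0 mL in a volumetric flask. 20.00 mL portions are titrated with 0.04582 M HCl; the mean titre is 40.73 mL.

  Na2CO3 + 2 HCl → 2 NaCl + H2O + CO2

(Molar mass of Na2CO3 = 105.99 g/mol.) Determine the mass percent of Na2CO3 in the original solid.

67.93 %

n(HCl) per titration = 0.04073 × 0.04582 = 1.866 × 10^-3 mol
From the 1:2 ratio, n(Na2CO3) in each aliquot = 1/2 × 1.866 × 10^-3 = 9.331 × 10^-4 mol
n(Na2CO3) in the whole flask = 9.331 × 10^-4 × 500.0/20.00 = 0.02333 mol
mass of Na2CO3 = 0.02333 × 105.99 = 2.473 g
% Na2CO3 = 2.473 / 3.640 × 100 = 67.93 %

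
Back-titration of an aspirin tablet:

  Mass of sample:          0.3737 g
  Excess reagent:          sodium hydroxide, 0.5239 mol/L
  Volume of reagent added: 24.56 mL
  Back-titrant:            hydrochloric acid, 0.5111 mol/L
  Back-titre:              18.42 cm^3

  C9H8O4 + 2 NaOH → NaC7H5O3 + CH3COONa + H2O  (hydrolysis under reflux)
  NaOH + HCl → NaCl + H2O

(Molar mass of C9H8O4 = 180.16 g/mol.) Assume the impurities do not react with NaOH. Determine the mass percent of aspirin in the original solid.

83.22 %

n(NaOH) added = 0.02456 × 0.5239 = 0.01287 mol
n(HCl) used in back-titration = 0.01842 × 0.5111 = 9.414 × 10^-3 mol
n(NaOH) left over = 9.414 × 10^-3 mol (1:1 ratio)
n(NaOH) consumed by analyte = 0.01287 − 9.414 × 10^-3 = 3.453 × 10^-3 mol
From the 1:2 ratio, n(C9H8O4) = 1/2 × 3.453 × 10^-3 = 1.726 × 10^-3 mol
mass of C9H8O4 = 1.726 × 10^-3 × 180.16 = 0.3110 g
% C9H8O4 = 0.3110 / 0.3737 × 100 = 83.22 %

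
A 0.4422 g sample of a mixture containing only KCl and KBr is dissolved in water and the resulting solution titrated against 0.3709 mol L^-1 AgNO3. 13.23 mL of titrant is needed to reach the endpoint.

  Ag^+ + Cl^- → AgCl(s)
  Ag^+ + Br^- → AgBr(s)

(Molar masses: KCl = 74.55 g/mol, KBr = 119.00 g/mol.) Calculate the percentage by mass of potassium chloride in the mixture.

53.76 %

n(AgNO3) = 0.01323 × 0.3709 = 4.907 × 10^-3 mol
Let x = n(KCl), y = n(KBr).
Titrant: 1x + 1y = 4.907 × 10^-3;  mass: 74.55x + 119.00y = 0.4422
Solving, x = 3.189 × 10^-3 mol, y = 1.718 × 10^-3 mol
mass of KCl = 3.189 × 10^-3 × 74.55 = 0.2377 g
% KCl = 0.2377 / 0.4422 × 100 = 53.76 %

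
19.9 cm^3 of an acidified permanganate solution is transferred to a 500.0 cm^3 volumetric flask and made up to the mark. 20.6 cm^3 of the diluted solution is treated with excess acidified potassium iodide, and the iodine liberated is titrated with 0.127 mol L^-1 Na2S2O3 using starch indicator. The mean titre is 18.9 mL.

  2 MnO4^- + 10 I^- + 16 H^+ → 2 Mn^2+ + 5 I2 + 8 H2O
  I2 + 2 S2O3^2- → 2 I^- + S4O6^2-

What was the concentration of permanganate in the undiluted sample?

0.586 mol/L

n(S2O3^2-) = 0.0189 × 0.127 = 2.40 × 10^-3 mol
n(I2) = n(S2O3^2-)/2 = 1.20 × 10^-3 mol
From the 2:5 ratio, n(MnO4^-) in the aliquot = 2/5 × 1.20 × 10^-3 = 4.80 × 10^-4 mol
[MnO4^-]_dilute = 4.80 × 10^-4 / 0.0206 = 0.0233 mol/L
[MnO4^-]_original = 0.0233 × 500.0/19.9 = 0.586 mol/L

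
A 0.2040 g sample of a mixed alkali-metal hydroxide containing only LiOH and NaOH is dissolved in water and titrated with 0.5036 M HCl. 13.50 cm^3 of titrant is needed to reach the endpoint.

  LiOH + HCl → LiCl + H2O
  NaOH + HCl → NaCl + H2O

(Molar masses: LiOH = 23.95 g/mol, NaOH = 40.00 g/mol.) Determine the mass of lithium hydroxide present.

0.1014 g

n(HCl) = 0.01350 × 0.5036 = 6.799 × 10^-3 mol
Let x = n(LiOH), y = n(NaOH).
Titrant: 1x + 1y = 6.799 × 10^-3;  mass: 23.95x + 40.00y = 0.2040
Solving, x = 4.233 × 10^-3 mol, y = 2.565 × 10^-3 mol
mass of LiOH = 4.233 × 10^-3 × 23.95 = 0.1014 g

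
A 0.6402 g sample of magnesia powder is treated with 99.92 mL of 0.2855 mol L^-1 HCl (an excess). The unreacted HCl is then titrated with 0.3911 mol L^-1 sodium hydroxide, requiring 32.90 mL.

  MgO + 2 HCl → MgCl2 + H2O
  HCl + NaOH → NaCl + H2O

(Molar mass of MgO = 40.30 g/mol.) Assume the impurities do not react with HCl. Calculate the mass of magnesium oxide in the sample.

n(HCl) added = 0.09992 × 0.2855 = 0.02853 mol
n(NaOH) used in back-titration = 0.03290 × 0.3911 = 0.01287 mol
n(HCl) left over = 0.01287 mol (1:1 ratio)
n(HCl) consumed by analyte = 0.02853 − 0.01287 = 0.01566 mol
From the 1:2 ratio, n(MgO) = 1/2 × 0.01566 = 7.830 × 10^-3 mol
mass of MgO = 7.830 × 10^-3 × 40.30 = 0.3155 g

0.3155 g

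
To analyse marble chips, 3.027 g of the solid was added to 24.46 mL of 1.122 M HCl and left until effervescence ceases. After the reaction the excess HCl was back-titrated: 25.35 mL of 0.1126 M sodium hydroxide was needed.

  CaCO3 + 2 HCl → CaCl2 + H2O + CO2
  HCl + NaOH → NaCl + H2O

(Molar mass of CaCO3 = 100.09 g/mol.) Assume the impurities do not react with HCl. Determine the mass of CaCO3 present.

1.231 g

n(HCl) added = 0.02446 × 1.122 = 0.02744 mol
n(NaOH) used in back-titration = 0.02535 × 0.1126 = 2.854 × 10^-3 mol
n(HCl) left over = 2.854 × 10^-3 mol (1:1 ratio)
n(HCl) consumed by analyte = 0.02744 − 2.854 × 10^-3 = 0.02459 mol
From the 1:2 ratio, n(CaCO3) = 1/2 × 0.02459 = 0.01229 mol
mass of CaCO3 = 0.01229 × 100.09 = 1.231 g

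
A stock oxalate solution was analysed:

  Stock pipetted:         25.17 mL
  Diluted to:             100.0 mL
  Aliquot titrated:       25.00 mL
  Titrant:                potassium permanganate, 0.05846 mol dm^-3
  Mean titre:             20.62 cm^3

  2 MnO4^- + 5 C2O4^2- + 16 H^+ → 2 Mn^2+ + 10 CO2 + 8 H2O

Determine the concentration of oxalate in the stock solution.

n(KMnO4) = 0.02062 × 0.05846 = 1.205 × 10^-3 mol
From the 5:2 ratio, n(C2O4^2-) in the aliquot = 5/2 × 1.205 × 10^-3 = 3.014 × 10^-3 mol
[C2O4^2-]_dilute = 3.014 × 10^-3 / 0.02500 = 0.1205 mol/L
Dilution factor = 100.0 / 25.17 = 3.973
[C2O4^2-]_stock = 0.1205 × 3.973 = 0.4789 mol/L

0.4789 mol/L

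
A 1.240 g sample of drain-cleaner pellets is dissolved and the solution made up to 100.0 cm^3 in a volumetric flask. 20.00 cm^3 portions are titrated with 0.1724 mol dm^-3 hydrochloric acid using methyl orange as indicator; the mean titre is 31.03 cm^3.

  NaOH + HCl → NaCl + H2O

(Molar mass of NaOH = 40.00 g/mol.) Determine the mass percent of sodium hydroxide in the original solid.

86.28 %

n(HCl) per titration = 0.03103 × 0.1724 = 5.350 × 10^-3 mol
n(NaOH) in each aliquot = 5.350 × 10^-3 mol (1:1 ratio)
n(NaOH) in the whole flask = 5.350 × 10^-3 × 100.0/20.00 = 0.02675 mol
mass of NaOH = 0.02675 × 40.00 = 1.070 g
% NaOH = 1.070 / 1.240 × 100 = 86.28 %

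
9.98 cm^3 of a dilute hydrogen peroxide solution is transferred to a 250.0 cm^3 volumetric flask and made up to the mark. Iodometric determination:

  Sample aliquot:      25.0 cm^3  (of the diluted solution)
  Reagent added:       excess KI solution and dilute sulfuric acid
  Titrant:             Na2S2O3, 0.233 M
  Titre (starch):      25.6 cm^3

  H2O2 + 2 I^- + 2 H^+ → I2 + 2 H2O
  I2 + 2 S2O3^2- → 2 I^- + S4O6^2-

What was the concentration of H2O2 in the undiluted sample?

2.99 M

n(S2O3^2-) = 0.0256 × 0.233 = 5.96 × 10^-3 mol
n(I2) = n(S2O3^2-)/2 = 2.98 × 10^-3 mol
n(H2O2) in the aliquot = 2.98 × 10^-3 mol (1:1 ratio)
[H2O2]_dilute = 2.98 × 10^-3 / 0.0250 = 0.119 mol/L
[H2O2]_original = 0.119 × 250.0/9.98 = 2.99 mol/L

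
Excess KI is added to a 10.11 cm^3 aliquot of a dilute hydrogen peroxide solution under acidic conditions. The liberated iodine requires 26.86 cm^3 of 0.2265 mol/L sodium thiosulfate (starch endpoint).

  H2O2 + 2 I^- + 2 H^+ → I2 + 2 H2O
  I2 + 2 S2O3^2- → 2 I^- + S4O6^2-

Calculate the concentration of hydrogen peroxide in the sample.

0.3009 mol/L

n(S2O3^2-) = 0.02686 × 0.2265 = 6.084 × 10^-3 mol
n(I2) = n(S2O3^2-)/2 = 3.042 × 10^-3 mol
n(H2O2) in the aliquot = 3.042 × 10^-3 mol (1:1 ratio)
[H2O2] = 3.042 × 10^-3 / 0.01011 = 0.3009 mol/L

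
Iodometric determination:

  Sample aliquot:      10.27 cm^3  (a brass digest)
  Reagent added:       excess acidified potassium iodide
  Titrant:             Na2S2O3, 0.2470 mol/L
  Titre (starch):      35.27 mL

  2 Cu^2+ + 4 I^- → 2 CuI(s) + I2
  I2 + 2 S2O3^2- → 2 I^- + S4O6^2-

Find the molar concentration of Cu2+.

n(S2O3^2-) = 0.03527 × 0.2470 = 8.712 × 10^-3 mol
n(I2) = n(S2O3^2-)/2 = 4.356 × 10^-3 mol
From the 2:1 ratio, n(Cu2+) in the aliquot = 2/1 × 4.356 × 10^-3 = 8.712 × 10^-3 mol
[Cu2+] = 8.712 × 10^-3 / 0.01027 = 0.8483 mol/L

0.8483 mol/L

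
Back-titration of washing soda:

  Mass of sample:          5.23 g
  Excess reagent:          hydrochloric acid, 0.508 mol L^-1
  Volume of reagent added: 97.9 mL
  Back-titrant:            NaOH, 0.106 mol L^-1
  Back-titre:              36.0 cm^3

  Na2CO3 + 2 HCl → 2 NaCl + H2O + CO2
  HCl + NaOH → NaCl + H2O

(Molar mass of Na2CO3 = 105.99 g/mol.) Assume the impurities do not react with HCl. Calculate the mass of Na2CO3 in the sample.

n(HCl) added = 0.0979 × 0.508 = 0.0497 mol
n(NaOH) used in back-titration = 0.0360 × 0.106 = 3.82 × 10^-3 mol
n(HCl) left over = 3.82 × 10^-3 mol (1:1 ratio)
n(HCl) consumed by analyte = 0.0497 − 3.82 × 10^-3 = 0.0459 mol
From the 1:2 ratio, n(Na2CO3) = 1/2 × 0.0459 = 0.0230 mol
mass of Na2CO3 = 0.0230 × 105.99 = 2.43 g

2.43 g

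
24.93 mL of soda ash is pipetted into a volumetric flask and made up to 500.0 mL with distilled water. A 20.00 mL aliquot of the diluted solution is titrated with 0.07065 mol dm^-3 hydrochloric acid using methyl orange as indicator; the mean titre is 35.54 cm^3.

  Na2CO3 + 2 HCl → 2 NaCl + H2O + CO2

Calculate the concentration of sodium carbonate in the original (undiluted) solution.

1.259 mol/L

n(HCl) = 0.03554 × 0.07065 = 2.511 × 10^-3 mol
From the 1:2 ratio, n(Na2CO3) in the aliquot = 1/2 × 2.511 × 10^-3 = 1.255 × 10^-3 mol
[Na2CO3]_dilute = 1.255 × 10^-3 / 0.02000 = 0.06277 mol/L
Dilution factor = 500.0 / 24.93 = 20.06
[Na2CO3]_stock = 0.06277 × 20.06 = 1.259 mol/L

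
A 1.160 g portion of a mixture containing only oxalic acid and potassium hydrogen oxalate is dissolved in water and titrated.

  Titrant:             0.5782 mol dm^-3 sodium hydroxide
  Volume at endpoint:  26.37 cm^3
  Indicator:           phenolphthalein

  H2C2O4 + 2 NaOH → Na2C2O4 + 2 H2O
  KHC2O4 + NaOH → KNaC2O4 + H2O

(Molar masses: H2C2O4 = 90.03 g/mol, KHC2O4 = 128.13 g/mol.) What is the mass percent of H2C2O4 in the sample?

37.05 %

n(NaOH) = 0.02637 × 0.5782 = 0.01525 mol
Let x = n(H2C2O4), y = n(KHC2O4).
Titrant: 2x + 1y = 0.01525;  mass: 90.03x + 128.13y = 1.160
Solving, x = 4.774 × 10^-3 mol, y = 5.699 × 10^-3 mol
mass of H2C2O4 = 4.774 × 10^-3 × 90.03 = 0.4298 g
% H2C2O4 = 0.4298 / 1.160 × 100 = 37.05 %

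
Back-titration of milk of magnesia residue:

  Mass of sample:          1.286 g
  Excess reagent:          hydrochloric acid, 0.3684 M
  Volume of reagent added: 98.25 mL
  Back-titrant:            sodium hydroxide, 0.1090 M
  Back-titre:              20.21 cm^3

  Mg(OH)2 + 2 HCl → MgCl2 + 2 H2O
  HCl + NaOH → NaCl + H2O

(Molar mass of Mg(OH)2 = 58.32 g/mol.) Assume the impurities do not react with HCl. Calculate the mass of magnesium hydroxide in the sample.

n(HCl) added = 0.09825 × 0.3684 = 0.03620 mol
n(NaOH) used in back-titration = 0.02021 × 0.1090 = 2.203 × 10^-3 mol
n(HCl) left over = 2.203 × 10^-3 mol (1:1 ratio)
n(HCl) consumed by analyte = 0.03620 − 2.203 × 10^-3 = 0.03399 mol
From the 1:2 ratio, n(Mg(OH)2) = 1/2 × 0.03399 = 0.01700 mol
mass of Mg(OH)2 = 0.01700 × 58.32 = 0.9912 g

0.9912 g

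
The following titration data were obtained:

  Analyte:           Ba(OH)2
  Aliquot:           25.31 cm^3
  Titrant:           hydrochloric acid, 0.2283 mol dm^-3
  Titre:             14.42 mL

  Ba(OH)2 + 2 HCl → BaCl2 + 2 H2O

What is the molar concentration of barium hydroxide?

n(HCl) = 0.01442 L × 0.2283 mol/L = 3.292 × 10^-3 mol
From the 1:2 mole ratio, n(Ba(OH)2) = 1/2 × 3.292 × 10^-3 = 1.646 × 10^-3 mol
[Ba(OH)2] = 1.646 × 10^-3 mol / 0.02531 L = 0.06504 mol/L

0.06504 mol/L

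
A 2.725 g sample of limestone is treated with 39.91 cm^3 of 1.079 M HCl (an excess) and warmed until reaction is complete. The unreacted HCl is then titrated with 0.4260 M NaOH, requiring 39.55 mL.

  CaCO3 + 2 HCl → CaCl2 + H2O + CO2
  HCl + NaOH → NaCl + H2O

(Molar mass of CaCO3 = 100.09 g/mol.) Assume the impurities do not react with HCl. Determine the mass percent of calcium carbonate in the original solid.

n(HCl) added = 0.03991 × 1.079 = 0.04306 mol
n(NaOH) used in back-titration = 0.03955 × 0.4260 = 0.01685 mol
n(HCl) left over = 0.01685 mol (1:1 ratio)
n(HCl) consumed by analyte = 0.04306 − 0.01685 = 0.02621 mol
From the 1:2 ratio, n(CaCO3) = 1/2 × 0.02621 = 0.01311 mol
mass of CaCO3 = 0.01311 × 100.09 = 1.312 g
% CaCO3 = 1.312 / 2.725 × 100 = 48.14 %

48.14 %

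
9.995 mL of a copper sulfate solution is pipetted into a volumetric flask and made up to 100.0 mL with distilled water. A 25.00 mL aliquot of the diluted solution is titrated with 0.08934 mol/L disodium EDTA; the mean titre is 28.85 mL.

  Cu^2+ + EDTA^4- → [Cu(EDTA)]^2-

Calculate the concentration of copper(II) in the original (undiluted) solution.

n(EDTA) = 0.02885 × 0.08934 = 2.577 × 10^-3 mol
n(Cu2+) in the aliquot = 2.577 × 10^-3 mol (1:1 ratio)
[Cu2+]_dilute = 2.577 × 10^-3 / 0.02500 = 0.1031 mol/L
Dilution factor = 100.0 / 9.995 = 10.01
[Cu2+]_stock = 0.1031 × 10.01 = 1.031 mol/L

1.031 mol/L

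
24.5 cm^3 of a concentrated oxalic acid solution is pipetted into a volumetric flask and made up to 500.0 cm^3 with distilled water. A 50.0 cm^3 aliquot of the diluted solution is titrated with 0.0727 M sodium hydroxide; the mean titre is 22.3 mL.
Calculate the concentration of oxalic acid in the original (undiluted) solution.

0.331 M

H2C2O4 + 2 NaOH → Na2C2O4 + 2 H2O
n(NaOH) = 0.0223 × 0.0727 = 1.62 × 10^-3 mol
From the 1:2 ratio, n(H2C2O4) in the aliquot = 1/2 × 1.62 × 10^-3 = 8.11 × 10^-4 mol
[H2C2O4]_dilute = 8.11 × 10^-4 / 0.0500 = 0.0162 mol/L
Dilution factor = 500.0 / 24.5 = 20.41
[H2C2O4]_stock = 0.0162 × 20.41 = 0.331 mol/L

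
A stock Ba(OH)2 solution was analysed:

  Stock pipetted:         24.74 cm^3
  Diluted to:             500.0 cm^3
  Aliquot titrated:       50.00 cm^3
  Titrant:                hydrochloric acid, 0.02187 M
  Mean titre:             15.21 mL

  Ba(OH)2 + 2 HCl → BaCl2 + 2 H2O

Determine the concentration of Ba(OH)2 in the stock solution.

n(HCl) = 0.01521 × 0.02187 = 3.326 × 10^-4 mol
From the 1:2 ratio, n(Ba(OH)2) in the aliquot = 1/2 × 3.326 × 10^-4 = 1.663 × 10^-4 mol
[Ba(OH)2]_dilute = 1.663 × 10^-4 / 0.05000 = 0.003326 mol/L
Dilution factor = 500.0 / 24.74 = 20.21
[Ba(OH)2]_stock = 0.003326 × 20.21 = 0.06723 mol/L

0.06723 M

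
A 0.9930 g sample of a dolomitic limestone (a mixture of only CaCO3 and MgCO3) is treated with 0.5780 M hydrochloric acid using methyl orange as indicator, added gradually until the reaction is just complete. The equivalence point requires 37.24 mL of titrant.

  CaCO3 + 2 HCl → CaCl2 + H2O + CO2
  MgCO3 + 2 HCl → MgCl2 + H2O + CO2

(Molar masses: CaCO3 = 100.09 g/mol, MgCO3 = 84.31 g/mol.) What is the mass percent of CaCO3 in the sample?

n(HCl) = 0.03724 × 0.5780 = 0.02152 mol
Let x = n(CaCO3), y = n(MgCO3).
Titrant: 2x + 2y = 0.02152;  mass: 100.09x + 84.31y = 0.9930
Solving, x = 5.426 × 10^-3 mol, y = 5.336 × 10^-3 mol
mass of CaCO3 = 5.426 × 10^-3 × 100.09 = 0.5431 g
% CaCO3 = 0.5431 / 0.9930 × 100 = 54.69 %

54.69 %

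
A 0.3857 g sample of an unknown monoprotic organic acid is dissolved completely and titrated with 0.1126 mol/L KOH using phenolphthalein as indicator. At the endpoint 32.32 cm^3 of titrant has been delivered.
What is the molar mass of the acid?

n(KOH) = 0.03232 L × 0.1126 mol/L = 3.639 × 10^-3 mol
n(HA) = 3.639 × 10^-3 mol (1:1 ratio)
M = m / n = 0.3857 g / 3.639 × 10^-3 mol = 106.0 g/mol

106.0 g/mol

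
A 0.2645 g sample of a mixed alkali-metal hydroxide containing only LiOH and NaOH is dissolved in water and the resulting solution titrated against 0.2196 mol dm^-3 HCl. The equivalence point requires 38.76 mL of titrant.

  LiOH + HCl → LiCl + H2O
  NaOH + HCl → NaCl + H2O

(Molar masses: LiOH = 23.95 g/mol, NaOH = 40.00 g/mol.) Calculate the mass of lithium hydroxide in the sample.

0.1134 g

n(HCl) = 0.03876 × 0.2196 = 8.512 × 10^-3 mol
Let x = n(LiOH), y = n(NaOH).
Titrant: 1x + 1y = 8.512 × 10^-3;  mass: 23.95x + 40.00y = 0.2645
Solving, x = 4.733 × 10^-3 mol, y = 3.778 × 10^-3 mol
mass of LiOH = 4.733 × 10^-3 × 23.95 = 0.1134 g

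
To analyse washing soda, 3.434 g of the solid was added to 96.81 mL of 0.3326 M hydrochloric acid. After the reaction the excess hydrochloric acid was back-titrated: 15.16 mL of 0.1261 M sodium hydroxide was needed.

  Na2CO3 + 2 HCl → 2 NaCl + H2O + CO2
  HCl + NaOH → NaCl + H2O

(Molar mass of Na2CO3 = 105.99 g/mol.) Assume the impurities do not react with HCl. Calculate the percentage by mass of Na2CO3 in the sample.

46.74 %

n(HCl) added = 0.09681 × 0.3326 = 0.03220 mol
n(NaOH) used in back-titration = 0.01516 × 0.1261 = 1.912 × 10^-3 mol
n(HCl) left over = 1.912 × 10^-3 mol (1:1 ratio)
n(HCl) consumed by analyte = 0.03220 − 1.912 × 10^-3 = 0.03029 mol
From the 1:2 ratio, n(Na2CO3) = 1/2 × 0.03029 = 0.01514 mol
mass of Na2CO3 = 0.01514 × 105.99 = 1.605 g
% Na2CO3 = 1.605 / 3.434 × 100 = 46.74 %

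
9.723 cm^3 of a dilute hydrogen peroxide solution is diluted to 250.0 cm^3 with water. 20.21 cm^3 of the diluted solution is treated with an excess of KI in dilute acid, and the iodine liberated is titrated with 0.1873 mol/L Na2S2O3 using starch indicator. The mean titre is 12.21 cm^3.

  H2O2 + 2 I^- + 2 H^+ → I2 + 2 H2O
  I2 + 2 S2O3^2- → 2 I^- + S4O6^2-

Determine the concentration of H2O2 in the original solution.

1.455 mol/L

n(S2O3^2-) = 0.01221 × 0.1873 = 2.287 × 10^-3 mol
n(I2) = n(S2O3^2-)/2 = 1.143 × 10^-3 mol
n(H2O2) in the aliquot = 1.143 × 10^-3 mol (1:1 ratio)
[H2O2]_dilute = 1.143 × 10^-3 / 0.02021 = 0.05658 mol/L
[H2O2]_original = 0.05658 × 250.0/9.723 = 1.455 mol/L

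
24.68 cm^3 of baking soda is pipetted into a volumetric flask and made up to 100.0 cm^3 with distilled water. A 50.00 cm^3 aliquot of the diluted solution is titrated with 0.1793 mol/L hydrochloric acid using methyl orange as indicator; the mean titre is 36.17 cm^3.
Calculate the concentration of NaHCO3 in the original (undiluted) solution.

0.5255 mol/L

NaHCO3 + HCl → NaCl + H2O + CO2
n(HCl) = 0.03617 × 0.1793 = 6.485 × 10^-3 mol
n(NaHCO3) in the aliquot = 6.485 × 10^-3 mol (1:1 ratio)
[NaHCO3]_dilute = 6.485 × 10^-3 / 0.05000 = 0.1297 mol/L
Dilution factor = 100.0 / 24.68 = 4.052
[NaHCO3]_stock = 0.1297 × 4.052 = 0.5255 mol/L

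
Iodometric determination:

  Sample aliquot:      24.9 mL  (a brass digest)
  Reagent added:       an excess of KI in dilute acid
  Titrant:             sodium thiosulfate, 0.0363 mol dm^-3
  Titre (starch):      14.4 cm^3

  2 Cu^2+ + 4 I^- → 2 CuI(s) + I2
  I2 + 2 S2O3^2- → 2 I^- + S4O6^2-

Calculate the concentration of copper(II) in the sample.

0.0210 mol/L

n(S2O3^2-) = 0.0144 × 0.0363 = 5.23 × 10^-4 mol
n(I2) = n(S2O3^2-)/2 = 2.61 × 10^-4 mol
From the 2:1 ratio, n(Cu2+) in the aliquot = 2/1 × 2.61 × 10^-4 = 5.23 × 10^-4 mol
[Cu2+] = 5.23 × 10^-4 / 0.0249 = 0.0210 mol/L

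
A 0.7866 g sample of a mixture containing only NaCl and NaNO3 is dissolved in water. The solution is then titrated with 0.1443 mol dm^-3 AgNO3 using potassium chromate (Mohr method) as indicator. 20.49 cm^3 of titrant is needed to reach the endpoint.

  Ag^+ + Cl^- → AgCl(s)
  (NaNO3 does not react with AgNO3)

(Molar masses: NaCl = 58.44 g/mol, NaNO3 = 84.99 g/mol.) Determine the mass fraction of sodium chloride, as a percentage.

n(AgNO3) = 0.02049 × 0.1443 = 2.957 × 10^-3 mol
Let x = n(NaCl), y = n(NaNO3).
Titrant: 1x = 2.957 × 10^-3;  mass: 58.44x + 84.99y = 0.7866
Solving, x = 2.957 × 10^-3 mol, y = 7.222 × 10^-3 mol
mass of NaCl = 2.957 × 10^-3 × 58.44 = 0.1728 g
% NaCl = 0.1728 / 0.7866 × 100 = 21.97 %

21.97 %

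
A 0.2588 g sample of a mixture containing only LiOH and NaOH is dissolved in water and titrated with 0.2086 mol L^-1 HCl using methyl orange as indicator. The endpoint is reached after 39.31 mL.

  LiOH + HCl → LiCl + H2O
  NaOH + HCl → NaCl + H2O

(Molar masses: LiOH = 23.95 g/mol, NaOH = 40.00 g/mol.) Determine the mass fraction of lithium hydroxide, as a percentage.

n(HCl) = 0.03931 × 0.2086 = 8.200 × 10^-3 mol
Let x = n(LiOH), y = n(NaOH).
Titrant: 1x + 1y = 8.200 × 10^-3;  mass: 23.95x + 40.00y = 0.2588
Solving, x = 4.312 × 10^-3 mol, y = 3.888 × 10^-3 mol
mass of LiOH = 4.312 × 10^-3 × 23.95 = 0.1033 g
% LiOH = 0.1033 / 0.2588 × 100 = 39.90 %

39.90 %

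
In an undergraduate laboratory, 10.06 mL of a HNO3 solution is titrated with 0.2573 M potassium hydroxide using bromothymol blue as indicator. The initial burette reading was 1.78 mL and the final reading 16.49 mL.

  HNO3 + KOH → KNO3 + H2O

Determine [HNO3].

n(KOH) = 0.01471 L × 0.2573 mol/L = 3.785 × 10^-3 mol
n(HNO3) = 3.785 × 10^-3 mol (1:1 mole ratio)
[HNO3] = 3.785 × 10^-3 mol / 0.01006 L = 0.3762 mol/L

0.3762 M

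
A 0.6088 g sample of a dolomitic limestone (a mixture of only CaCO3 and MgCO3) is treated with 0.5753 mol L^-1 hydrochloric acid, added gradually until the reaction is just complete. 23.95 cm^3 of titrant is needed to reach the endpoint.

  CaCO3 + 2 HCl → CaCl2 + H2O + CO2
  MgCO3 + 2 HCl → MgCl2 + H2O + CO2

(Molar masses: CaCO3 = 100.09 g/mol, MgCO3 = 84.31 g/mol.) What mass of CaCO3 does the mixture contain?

n(HCl) = 0.02395 × 0.5753 = 0.01378 mol
Let x = n(CaCO3), y = n(MgCO3).
Titrant: 2x + 2y = 0.01378;  mass: 100.09x + 84.31y = 0.6088
Solving, x = 1.773 × 10^-3 mol, y = 5.117 × 10^-3 mol
mass of CaCO3 = 1.773 × 10^-3 × 100.09 = 0.1774 g

0.1774 g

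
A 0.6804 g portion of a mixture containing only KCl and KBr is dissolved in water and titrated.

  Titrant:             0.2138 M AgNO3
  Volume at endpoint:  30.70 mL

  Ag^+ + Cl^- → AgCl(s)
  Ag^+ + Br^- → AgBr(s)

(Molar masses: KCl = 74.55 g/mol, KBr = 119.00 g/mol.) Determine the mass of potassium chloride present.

n(AgNO3) = 0.03070 × 0.2138 = 6.564 × 10^-3 mol
Let x = n(KCl), y = n(KBr).
Titrant: 1x + 1y = 6.564 × 10^-3;  mass: 74.55x + 119.00y = 0.6804
Solving, x = 2.265 × 10^-3 mol, y = 4.299 × 10^-3 mol
mass of KCl = 2.265 × 10^-3 × 74.55 = 0.1688 g

0.1688 g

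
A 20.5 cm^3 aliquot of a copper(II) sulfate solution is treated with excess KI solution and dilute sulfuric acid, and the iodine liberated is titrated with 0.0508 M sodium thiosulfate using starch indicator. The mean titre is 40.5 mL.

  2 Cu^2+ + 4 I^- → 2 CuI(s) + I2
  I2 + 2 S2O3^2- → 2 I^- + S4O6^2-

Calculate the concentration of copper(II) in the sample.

n(S2O3^2-) = 0.0405 × 0.0508 = 2.06 × 10^-3 mol
n(I2) = n(S2O3^2-)/2 = 1.03 × 10^-3 mol
From the 2:1 ratio, n(Cu2+) in the aliquot = 2/1 × 1.03 × 10^-3 = 2.06 × 10^-3 mol
[Cu2+] = 2.06 × 10^-3 / 0.0205 = 0.100 mol/L

0.100 M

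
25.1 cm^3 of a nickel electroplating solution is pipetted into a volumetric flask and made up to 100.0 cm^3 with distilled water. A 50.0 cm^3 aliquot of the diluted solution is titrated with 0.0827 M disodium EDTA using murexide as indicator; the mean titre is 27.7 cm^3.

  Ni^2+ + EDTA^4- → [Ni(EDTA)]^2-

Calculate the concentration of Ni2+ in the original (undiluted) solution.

0.183 M

n(EDTA) = 0.0277 × 0.0827 = 2.29 × 10^-3 mol
n(Ni2+) in the aliquot = 2.29 × 10^-3 mol (1:1 ratio)
[Ni2+]_dilute = 2.29 × 10^-3 / 0.0500 = 0.0458 mol/L
Dilution factor = 100.0 / 25.1 = 3.984
[Ni2+]_stock = 0.0458 × 3.984 = 0.183 mol/L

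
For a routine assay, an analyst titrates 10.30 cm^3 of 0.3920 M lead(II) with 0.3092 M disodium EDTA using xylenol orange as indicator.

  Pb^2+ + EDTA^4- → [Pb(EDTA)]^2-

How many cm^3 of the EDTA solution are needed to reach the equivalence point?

13.06 mL

n(Pb2+) = 0.01030 L × 0.3920 mol/L = 4.038 × 10^-3 mol
n(EDTA) = 4.038 × 10^-3 mol (1:1 stoichiometry)
V(EDTA) = 4.038 × 10^-3 mol / 0.3092 mol/L = 0.01306 L = 13.06 mL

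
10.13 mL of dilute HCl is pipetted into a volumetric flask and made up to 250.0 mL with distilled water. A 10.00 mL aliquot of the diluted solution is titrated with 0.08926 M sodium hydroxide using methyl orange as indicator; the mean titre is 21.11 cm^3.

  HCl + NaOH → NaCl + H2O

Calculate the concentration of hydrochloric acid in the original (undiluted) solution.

4.650 M

n(NaOH) = 0.02111 × 0.08926 = 1.884 × 10^-3 mol
n(HCl) in the aliquot = 1.884 × 10^-3 mol (1:1 ratio)
[HCl]_dilute = 1.884 × 10^-3 / 0.01000 = 0.1884 mol/L
Dilution factor = 250.0 / 10.13 = 24.68
[HCl]_stock = 0.1884 × 24.68 = 4.650 mol/L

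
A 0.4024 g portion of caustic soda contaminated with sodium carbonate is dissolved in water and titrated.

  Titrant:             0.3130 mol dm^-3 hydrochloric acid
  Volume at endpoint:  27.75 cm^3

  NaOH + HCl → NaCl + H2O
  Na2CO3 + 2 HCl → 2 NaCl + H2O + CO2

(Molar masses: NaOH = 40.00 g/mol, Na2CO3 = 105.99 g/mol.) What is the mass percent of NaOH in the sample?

n(HCl) = 0.02775 × 0.3130 = 8.686 × 10^-3 mol
Let x = n(NaOH), y = n(Na2CO3).
Titrant: 1x + 2y = 8.686 × 10^-3;  mass: 40.00x + 105.99y = 0.4024
Solving, x = 4.456 × 10^-3 mol, y = 2.115 × 10^-3 mol
mass of NaOH = 4.456 × 10^-3 × 40.00 = 0.1782 g
% NaOH = 0.1782 / 0.4024 × 100 = 44.29 %

44.29 %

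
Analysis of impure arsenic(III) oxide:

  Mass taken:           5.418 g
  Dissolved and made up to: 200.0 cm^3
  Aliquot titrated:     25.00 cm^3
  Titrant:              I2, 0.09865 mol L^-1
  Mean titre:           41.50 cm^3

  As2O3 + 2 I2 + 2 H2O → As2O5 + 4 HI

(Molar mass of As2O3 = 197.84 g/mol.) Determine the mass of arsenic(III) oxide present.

n(I2) per titration = 0.04150 × 0.09865 = 4.094 × 10^-3 mol
From the 1:2 ratio, n(As2O3) in each aliquot = 1/2 × 4.094 × 10^-3 = 2.047 × 10^-3 mol
n(As2O3) in the whole flask = 2.047 × 10^-3 × 200.0/25.00 = 0.01638 mol
mass of As2O3 = 0.01638 × 197.84 = 3.240 g

3.240 g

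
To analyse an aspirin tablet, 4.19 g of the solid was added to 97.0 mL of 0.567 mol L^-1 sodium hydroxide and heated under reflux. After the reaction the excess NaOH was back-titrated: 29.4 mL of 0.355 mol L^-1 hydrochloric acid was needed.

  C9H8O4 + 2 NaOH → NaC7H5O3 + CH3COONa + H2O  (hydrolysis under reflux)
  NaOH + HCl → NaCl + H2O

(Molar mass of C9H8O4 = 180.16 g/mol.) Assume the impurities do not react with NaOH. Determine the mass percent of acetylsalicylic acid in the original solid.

n(NaOH) added = 0.0970 × 0.567 = 0.0550 mol
n(HCl) used in back-titration = 0.0294 × 0.355 = 0.0104 mol
n(NaOH) left over = 0.0104 mol (1:1 ratio)
n(NaOH) consumed by analyte = 0.0550 − 0.0104 = 0.0446 mol
From the 1:2 ratio, n(C9H8O4) = 1/2 × 0.0446 = 0.0223 mol
mass of C9H8O4 = 0.0223 × 180.16 = 4.01 g
% C9H8O4 = 4.01 / 4.19 × 100 = 95.8 %

95.8 %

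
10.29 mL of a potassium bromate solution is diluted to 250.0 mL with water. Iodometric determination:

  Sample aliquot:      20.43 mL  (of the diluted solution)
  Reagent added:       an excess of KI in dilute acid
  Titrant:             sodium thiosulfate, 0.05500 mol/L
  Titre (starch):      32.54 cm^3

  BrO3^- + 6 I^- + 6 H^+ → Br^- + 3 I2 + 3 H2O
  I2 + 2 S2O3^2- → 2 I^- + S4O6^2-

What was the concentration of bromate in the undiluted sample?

0.3547 mol/L

n(S2O3^2-) = 0.03254 × 0.05500 = 1.790 × 10^-3 mol
n(I2) = n(S2O3^2-)/2 = 8.948 × 10^-4 mol
From the 1:3 ratio, n(BrO3^-) in the aliquot = 1/3 × 8.948 × 10^-4 = 2.983 × 10^-4 mol
[BrO3^-]_dilute = 2.983 × 10^-4 / 0.02043 = 0.01460 mol/L
[BrO3^-]_original = 0.01460 × 250.0/10.29 = 0.3547 mol/L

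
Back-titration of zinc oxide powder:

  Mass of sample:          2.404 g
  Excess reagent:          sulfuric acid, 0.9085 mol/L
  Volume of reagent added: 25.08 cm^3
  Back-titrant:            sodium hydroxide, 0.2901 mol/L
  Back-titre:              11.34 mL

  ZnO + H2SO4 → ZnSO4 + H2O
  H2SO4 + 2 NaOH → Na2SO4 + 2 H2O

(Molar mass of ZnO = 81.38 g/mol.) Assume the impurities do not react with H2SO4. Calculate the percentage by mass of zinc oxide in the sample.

71.56 %

n(H2SO4) added = 0.02508 × 0.9085 = 0.02279 mol
n(NaOH) used in back-titration = 0.01134 × 0.2901 = 3.290 × 10^-3 mol
From the 1:2 ratio, n(H2SO4) left over = 1/2 × 3.290 × 10^-3 = 1.645 × 10^-3 mol
n(H2SO4) consumed by analyte = 0.02279 − 1.645 × 10^-3 = 0.02114 mol
n(ZnO) = 0.02114 mol (1:1 ratio)
mass of ZnO = 0.02114 × 81.38 = 1.720 g
% ZnO = 1.720 / 2.404 × 100 = 71.56 %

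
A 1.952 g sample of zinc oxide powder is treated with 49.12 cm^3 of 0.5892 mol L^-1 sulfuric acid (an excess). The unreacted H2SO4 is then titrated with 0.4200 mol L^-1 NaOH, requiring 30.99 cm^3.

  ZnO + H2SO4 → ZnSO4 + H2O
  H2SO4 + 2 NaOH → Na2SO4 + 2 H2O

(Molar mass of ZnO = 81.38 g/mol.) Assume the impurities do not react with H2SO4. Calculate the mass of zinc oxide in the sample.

n(H2SO4) added = 0.04912 × 0.5892 = 0.02894 mol
n(NaOH) used in back-titration = 0.03099 × 0.4200 = 0.01302 mol
From the 1:2 ratio, n(H2SO4) left over = 1/2 × 0.01302 = 6.508 × 10^-3 mol
n(H2SO4) consumed by analyte = 0.02894 − 6.508 × 10^-3 = 0.02243 mol
n(ZnO) = 0.02243 mol (1:1 ratio)
mass of ZnO = 0.02243 × 81.38 = 1.826 g

1.826 g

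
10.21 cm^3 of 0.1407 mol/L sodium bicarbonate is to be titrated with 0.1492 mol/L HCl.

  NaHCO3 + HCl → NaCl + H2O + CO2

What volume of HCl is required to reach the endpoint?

9.628 mL

n(NaHCO3) = 0.01021 L × 0.1407 mol/L = 1.437 × 10^-3 mol
n(HCl) = 1.437 × 10^-3 mol (1:1 stoichiometry)
V(HCl) = 1.437 × 10^-3 mol / 0.1492 mol/L = 0.009628 L = 9.628 mL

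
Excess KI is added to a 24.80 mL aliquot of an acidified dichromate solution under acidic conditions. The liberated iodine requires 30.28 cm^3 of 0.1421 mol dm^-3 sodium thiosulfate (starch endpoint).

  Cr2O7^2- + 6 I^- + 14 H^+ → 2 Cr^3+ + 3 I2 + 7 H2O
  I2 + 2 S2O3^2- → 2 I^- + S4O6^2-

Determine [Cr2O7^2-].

n(S2O3^2-) = 0.03028 × 0.1421 = 4.303 × 10^-3 mol
n(I2) = n(S2O3^2-)/2 = 2.151 × 10^-3 mol
From the 1:3 ratio, n(Cr2O7^2-) in the aliquot = 1/3 × 2.151 × 10^-3 = 7.171 × 10^-4 mol
[Cr2O7^2-] = 7.171 × 10^-4 / 0.02480 = 0.02892 mol/L

0.02892 mol/L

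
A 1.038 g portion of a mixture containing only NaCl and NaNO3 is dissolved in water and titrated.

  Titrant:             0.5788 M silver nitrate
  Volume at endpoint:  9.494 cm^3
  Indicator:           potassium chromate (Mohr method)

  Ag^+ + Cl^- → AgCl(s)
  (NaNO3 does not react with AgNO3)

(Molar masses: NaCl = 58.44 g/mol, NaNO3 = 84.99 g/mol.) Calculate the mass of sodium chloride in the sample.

n(AgNO3) = 0.009494 × 0.5788 = 5.495 × 10^-3 mol
Let x = n(NaCl), y = n(NaNO3).
Titrant: 1x = 5.495 × 10^-3;  mass: 58.44x + 84.99y = 1.038
Solving, x = 5.495 × 10^-3 mol, y = 8.435 × 10^-3 mol
mass of NaCl = 5.495 × 10^-3 × 58.44 = 0.3211 g

0.3211 g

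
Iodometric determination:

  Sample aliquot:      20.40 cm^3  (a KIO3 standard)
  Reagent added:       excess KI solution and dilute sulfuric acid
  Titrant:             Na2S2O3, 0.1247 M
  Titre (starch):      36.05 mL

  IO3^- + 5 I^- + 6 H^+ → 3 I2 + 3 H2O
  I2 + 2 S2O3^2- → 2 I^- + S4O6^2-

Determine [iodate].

0.03673 M

n(S2O3^2-) = 0.03605 × 0.1247 = 4.495 × 10^-3 mol
n(I2) = n(S2O3^2-)/2 = 2.248 × 10^-3 mol
From the 1:3 ratio, n(IO3^-) in the aliquot = 1/3 × 2.248 × 10^-3 = 7.492 × 10^-4 mol
[IO3^-] = 7.492 × 10^-4 / 0.02040 = 0.03673 mol/L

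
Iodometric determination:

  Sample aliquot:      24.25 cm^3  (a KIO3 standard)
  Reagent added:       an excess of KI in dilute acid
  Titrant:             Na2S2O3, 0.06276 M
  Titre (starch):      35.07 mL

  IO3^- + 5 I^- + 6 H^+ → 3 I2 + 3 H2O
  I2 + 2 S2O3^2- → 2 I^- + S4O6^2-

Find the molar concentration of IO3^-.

0.01513 M

n(S2O3^2-) = 0.03507 × 0.06276 = 2.201 × 10^-3 mol
n(I2) = n(S2O3^2-)/2 = 1.100 × 10^-3 mol
From the 1:3 ratio, n(IO3^-) in the aliquot = 1/3 × 1.100 × 10^-3 = 3.668 × 10^-4 mol
[IO3^-] = 3.668 × 10^-4 / 0.02425 = 0.01513 mol/L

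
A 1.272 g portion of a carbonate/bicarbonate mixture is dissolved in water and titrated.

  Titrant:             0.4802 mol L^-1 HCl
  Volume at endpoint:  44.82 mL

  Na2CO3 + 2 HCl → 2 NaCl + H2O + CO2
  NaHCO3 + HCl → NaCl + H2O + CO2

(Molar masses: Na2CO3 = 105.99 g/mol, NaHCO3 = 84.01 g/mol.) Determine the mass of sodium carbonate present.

0.9160 g

n(HCl) = 0.04482 × 0.4802 = 0.02152 mol
Let x = n(Na2CO3), y = n(NaHCO3).
Titrant: 2x + 1y = 0.02152;  mass: 105.99x + 84.01y = 1.272
Solving, x = 8.643 × 10^-3 mol, y = 4.237 × 10^-3 mol
mass of Na2CO3 = 8.643 × 10^-3 × 105.99 = 0.9160 g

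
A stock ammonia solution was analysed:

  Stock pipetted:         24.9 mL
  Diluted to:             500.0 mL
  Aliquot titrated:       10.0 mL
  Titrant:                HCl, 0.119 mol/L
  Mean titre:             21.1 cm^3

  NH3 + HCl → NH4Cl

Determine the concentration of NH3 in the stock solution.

n(HCl) = 0.0211 × 0.119 = 2.51 × 10^-3 mol
n(NH3) in the aliquot = 2.51 × 10^-3 mol (1:1 ratio)
[NH3]_dilute = 2.51 × 10^-3 / 0.0100 = 0.251 mol/L
Dilution factor = 500.0 / 24.9 = 20.08
[NH3]_stock = 0.251 × 20.08 = 5.04 mol/L

5.04 mol/L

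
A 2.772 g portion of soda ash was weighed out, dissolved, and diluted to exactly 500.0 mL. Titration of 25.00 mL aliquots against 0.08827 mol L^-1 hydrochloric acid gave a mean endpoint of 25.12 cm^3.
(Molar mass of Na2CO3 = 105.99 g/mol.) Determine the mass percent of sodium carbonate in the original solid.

Na2CO3 + 2 HCl → 2 NaCl + H2O + CO2
n(HCl) per titration = 0.02512 × 0.08827 = 2.217 × 10^-3 mol
From the 1:2 ratio, n(Na2CO3) in each aliquot = 1/2 × 2.217 × 10^-3 = 1.109 × 10^-3 mol
n(Na2CO3) in the whole flask = 1.109 × 10^-3 × 500.0/25.00 = 0.02217 mol
mass of Na2CO3 = 0.02217 × 105.99 = 2.350 g
% Na2CO3 = 2.350 / 2.772 × 100 = 84.78 %

84.78 %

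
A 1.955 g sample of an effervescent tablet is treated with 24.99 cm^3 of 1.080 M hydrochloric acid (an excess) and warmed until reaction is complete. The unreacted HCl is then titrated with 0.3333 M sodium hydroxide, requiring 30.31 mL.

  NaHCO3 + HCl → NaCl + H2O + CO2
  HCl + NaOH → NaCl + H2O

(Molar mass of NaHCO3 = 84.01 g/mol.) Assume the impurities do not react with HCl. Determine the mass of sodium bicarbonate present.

n(HCl) added = 0.02499 × 1.080 = 0.02699 mol
n(NaOH) used in back-titration = 0.03031 × 0.3333 = 0.01010 mol
n(HCl) left over = 0.01010 mol (1:1 ratio)
n(HCl) consumed by analyte = 0.02699 − 0.01010 = 0.01689 mol
n(NaHCO3) = 0.01689 mol (1:1 ratio)
mass of NaHCO3 = 0.01689 × 84.01 = 1.419 g

1.419 g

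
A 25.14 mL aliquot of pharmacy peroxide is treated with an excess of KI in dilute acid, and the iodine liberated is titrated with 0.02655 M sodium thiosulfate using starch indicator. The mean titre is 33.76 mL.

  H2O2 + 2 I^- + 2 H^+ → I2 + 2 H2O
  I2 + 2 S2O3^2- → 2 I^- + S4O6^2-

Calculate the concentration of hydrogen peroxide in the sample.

n(S2O3^2-) = 0.03376 × 0.02655 = 8.963 × 10^-4 mol
n(I2) = n(S2O3^2-)/2 = 4.482 × 10^-4 mol
n(H2O2) in the aliquot = 4.482 × 10^-4 mol (1:1 ratio)
[H2O2] = 4.482 × 10^-4 / 0.02514 = 0.01783 mol/L

0.01783 M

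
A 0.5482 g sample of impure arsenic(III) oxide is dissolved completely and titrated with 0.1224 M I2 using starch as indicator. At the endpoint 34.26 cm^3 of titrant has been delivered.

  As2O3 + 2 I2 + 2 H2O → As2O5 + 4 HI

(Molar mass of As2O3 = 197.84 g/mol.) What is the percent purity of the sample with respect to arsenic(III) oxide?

75.67 %

n(I2) = 0.03426 L × 0.1224 mol/L = 4.193 × 10^-3 mol
From the 1:2 ratio, n(As2O3) = 1/2 × 4.193 × 10^-3 = 2.097 × 10^-3 mol
mass of As2O3 = 2.097 × 10^-3 × 197.84 g/mol = 0.4148 g
% As2O3 = 0.4148 / 0.5482 × 100 = 75.67 %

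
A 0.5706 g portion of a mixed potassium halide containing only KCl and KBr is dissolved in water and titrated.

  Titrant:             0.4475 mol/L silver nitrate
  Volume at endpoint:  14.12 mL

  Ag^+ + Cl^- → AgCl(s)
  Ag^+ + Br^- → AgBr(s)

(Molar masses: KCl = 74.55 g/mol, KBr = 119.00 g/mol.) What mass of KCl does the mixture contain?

n(AgNO3) = 0.01412 × 0.4475 = 6.319 × 10^-3 mol
Let x = n(KCl), y = n(KBr).
Titrant: 1x + 1y = 6.319 × 10^-3;  mass: 74.55x + 119.00y = 0.5706
Solving, x = 4.079 × 10^-3 mol, y = 2.239 × 10^-3 mol
mass of KCl = 4.079 × 10^-3 × 74.55 = 0.3041 g

0.3041 g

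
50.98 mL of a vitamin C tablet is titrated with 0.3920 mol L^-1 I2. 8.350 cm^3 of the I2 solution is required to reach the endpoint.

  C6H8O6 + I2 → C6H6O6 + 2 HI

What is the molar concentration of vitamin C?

0.06421 mol/L

n(I2) = 0.008350 L × 0.3920 mol/L = 3.273 × 10^-3 mol
n(C6H8O6) = 3.273 × 10^-3 mol (1:1 mole ratio)
[C6H8O6] = 3.273 × 10^-3 mol / 0.05098 L = 0.06421 mol/L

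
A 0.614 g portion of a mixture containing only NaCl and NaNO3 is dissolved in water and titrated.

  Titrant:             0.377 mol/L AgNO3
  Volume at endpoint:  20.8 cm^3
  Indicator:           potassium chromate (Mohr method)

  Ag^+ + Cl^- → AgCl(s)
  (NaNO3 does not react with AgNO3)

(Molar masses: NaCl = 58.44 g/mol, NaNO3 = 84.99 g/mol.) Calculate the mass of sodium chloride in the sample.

0.458 g

n(AgNO3) = 0.0208 × 0.377 = 7.84 × 10^-3 mol
Let x = n(NaCl), y = n(NaNO3).
Titrant: 1x = 7.84 × 10^-3;  mass: 58.44x + 84.99y = 0.614
Solving, x = 7.84 × 10^-3 mol, y = 1.83 × 10^-3 mol
mass of NaCl = 7.84 × 10^-3 × 58.44 = 0.458 g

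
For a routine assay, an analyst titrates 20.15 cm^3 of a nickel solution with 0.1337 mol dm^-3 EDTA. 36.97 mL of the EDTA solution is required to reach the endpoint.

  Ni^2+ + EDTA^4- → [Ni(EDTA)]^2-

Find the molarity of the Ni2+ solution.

0.2453 mol/L

n(EDTA) = 0.03697 L × 0.1337 mol/L = 4.943 × 10^-3 mol
n(Ni2+) = 4.943 × 10^-3 mol (1:1 mole ratio)
[Ni2+] = 4.943 × 10^-3 mol / 0.02015 L = 0.2453 mol/L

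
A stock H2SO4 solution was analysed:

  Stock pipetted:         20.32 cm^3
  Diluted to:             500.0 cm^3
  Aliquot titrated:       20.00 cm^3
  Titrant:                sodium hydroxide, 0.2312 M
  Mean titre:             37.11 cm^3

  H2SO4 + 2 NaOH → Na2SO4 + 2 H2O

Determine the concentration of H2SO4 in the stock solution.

n(NaOH) = 0.03711 × 0.2312 = 8.580 × 10^-3 mol
From the 1:2 ratio, n(H2SO4) in the aliquot = 1/2 × 8.580 × 10^-3 = 4.290 × 10^-3 mol
[H2SO4]_dilute = 4.290 × 10^-3 / 0.02000 = 0.2145 mol/L
Dilution factor = 500.0 / 20.32 = 24.61
[H2SO4]_stock = 0.2145 × 24.61 = 5.278 mol/L

5.278 M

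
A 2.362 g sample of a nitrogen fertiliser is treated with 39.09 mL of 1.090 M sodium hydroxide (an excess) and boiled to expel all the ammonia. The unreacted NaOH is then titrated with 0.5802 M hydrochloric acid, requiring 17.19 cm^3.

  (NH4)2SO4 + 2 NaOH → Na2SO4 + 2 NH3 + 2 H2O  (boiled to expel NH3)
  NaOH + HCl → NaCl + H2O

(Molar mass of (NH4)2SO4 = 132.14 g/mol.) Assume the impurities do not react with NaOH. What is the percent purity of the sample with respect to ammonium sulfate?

n(NaOH) added = 0.03909 × 1.090 = 0.04261 mol
n(HCl) used in back-titration = 0.01719 × 0.5802 = 9.974 × 10^-3 mol
n(NaOH) left over = 9.974 × 10^-3 mol (1:1 ratio)
n(NaOH) consumed by analyte = 0.04261 − 9.974 × 10^-3 = 0.03263 mol
From the 1:2 ratio, n((NH4)2SO4) = 1/2 × 0.03263 = 0.01632 mol
mass of (NH4)2SO4 = 0.01632 × 132.14 = 2.156 g
% (NH4)2SO4 = 2.156 / 2.362 × 100 = 91.29 %

91.29 %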